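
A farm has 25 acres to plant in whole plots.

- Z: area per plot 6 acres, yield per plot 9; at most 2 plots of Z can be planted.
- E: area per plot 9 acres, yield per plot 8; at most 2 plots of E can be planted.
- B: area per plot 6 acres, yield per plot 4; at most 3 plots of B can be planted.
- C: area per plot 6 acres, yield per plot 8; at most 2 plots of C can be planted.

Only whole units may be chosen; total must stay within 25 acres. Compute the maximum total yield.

Take 2×Z and 2×C: area 24 ≤ 25, yield 2·9 + 2·8 = 34.
Z has the best ratio (9/6) and is taken to its limit of 2; remaining capacity is filled optimally with the others.

34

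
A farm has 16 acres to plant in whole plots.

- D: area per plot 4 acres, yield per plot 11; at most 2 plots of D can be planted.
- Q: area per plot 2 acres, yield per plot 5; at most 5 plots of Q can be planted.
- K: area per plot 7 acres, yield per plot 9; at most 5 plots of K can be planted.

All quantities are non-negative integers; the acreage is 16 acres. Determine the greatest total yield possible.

42

2×D and 4×Q: area 16 ≤ 16, yield 2·11 + 4·5 = 42.
2×D and 3×Q: area 14 ≤ 16, yield 2·11 + 3·5 = 37.
Best is 42.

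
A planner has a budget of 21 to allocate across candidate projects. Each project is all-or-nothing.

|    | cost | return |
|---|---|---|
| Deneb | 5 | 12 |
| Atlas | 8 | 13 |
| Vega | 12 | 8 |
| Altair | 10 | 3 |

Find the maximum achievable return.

This is an integer program with binary decision variables.
Allowing fractional choices, the relaxed optimum would be about 30.3, but projects are indivisible.
Atlas + Vega: cost 8 + 12 = 20 ≤ 21, return 13 + 8 = 21.
Deneb + Atlas: cost 5 + 8 = 13 ≤ 21, return 12 + 13 = 25.
Best is Deneb and Atlas with total return 25.

25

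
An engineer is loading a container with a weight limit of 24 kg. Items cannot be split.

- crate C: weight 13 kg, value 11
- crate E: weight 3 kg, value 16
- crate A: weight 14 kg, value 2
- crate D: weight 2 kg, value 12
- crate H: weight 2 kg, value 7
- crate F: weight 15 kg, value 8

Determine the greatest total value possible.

46

Allowing fractional choices, the relaxed optimum would be about 48.1, but items are indivisible.
crate C + crate E + crate D + crate H: weight 13 + 3 + 2 + 2 = 20 ≤ 24, value 11 + 16 + 12 + 7 = 46.
crate E + crate D + crate H + crate F: weight 3 + 2 + 2 + 15 = 22 ≤ 24, value 16 + 12 + 7 + 8 = 43.
Best is crate C, crate E, crate D, and crate H with total value 46.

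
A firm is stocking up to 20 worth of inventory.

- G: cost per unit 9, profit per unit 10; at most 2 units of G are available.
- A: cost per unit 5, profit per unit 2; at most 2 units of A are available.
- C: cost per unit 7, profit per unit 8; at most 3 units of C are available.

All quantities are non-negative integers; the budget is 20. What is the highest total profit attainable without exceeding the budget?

20

This is a bounded integer knapsack.
Take 2×G: cost 18 ≤ 20, profit 2·10 = 20.
No other integer combination yields more.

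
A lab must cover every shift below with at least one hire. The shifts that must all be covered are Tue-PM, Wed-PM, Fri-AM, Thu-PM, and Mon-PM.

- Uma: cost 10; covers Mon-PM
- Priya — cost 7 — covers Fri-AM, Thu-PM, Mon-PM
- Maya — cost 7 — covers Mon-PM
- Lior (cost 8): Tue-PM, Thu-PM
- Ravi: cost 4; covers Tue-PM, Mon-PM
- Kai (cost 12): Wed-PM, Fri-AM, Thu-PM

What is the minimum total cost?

16

The greedy cost-per-new-shift heuristic would pick Ravi, Priya, and Kai for 23, but a cheaper cover exists.
Choose Ravi and Kai: together they cover Tue-PM, Wed-PM, Fri-AM, Thu-PM, Mon-PM — every shift.
Total cost: 4 + 12 = 16.
No cover costs less than 16.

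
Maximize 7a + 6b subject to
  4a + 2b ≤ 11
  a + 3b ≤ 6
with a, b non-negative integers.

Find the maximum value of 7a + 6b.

20

(a,b)=(2,1): 4·2+2·1=10≤11, 1·2+3·1=5≤6, objective 20.
(a,b)=(2,0): 4·2+2·0=8≤11, 1·2+3·0=2≤6, objective 14.
(a,b)=(1,1): 4·1+2·1=6≤11, 1·1+3·1=4≤6, objective 13.
(a,b)=(1,0): 4·1+2·0=4≤11, 1·1+3·0=1≤6, objective 7.
The best lattice point is (2,1), giving 20.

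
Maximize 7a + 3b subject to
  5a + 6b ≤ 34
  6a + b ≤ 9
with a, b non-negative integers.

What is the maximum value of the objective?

(a,b)=(1,3) is feasible, giving 16.
(a,b)=(0,5) is feasible, giving 15.
(a,b)=(1,2) is feasible, giving 13.
No feasible integer point exceeds 16.

16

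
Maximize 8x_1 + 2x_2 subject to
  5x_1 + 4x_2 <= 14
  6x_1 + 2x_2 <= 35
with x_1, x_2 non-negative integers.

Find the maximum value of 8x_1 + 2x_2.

The continuous relaxation peaks at (2.8, 0) with value 22.40; rounding to a feasible lattice point costs some objective.
(x_1,x_2)=(2,1): 5·2+4·1=14≤14, 6·2+2·1=14≤35, objective 18.
(x_1,x_2)=(2,0): 5·2+4·0=10≤14, 6·2+2·0=12≤35, objective 16.
(x_1,x_2)=(1,2): 5·1+4·2=13≤14, 6·1+2·2=10≤35, objective 12.
(x_1,x_2)=(1,1): 5·1+4·1=9≤14, 6·1+2·1=8≤35, objective 10.
Maximum is 18 at (x_1,x_2)=(2,1).

18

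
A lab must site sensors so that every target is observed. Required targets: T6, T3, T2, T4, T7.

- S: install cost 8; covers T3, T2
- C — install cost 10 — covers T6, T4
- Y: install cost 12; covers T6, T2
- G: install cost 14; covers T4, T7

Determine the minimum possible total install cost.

This is an integer covering problem.
Choose S, C, and G: together they cover T6, T3, T2, T4, T7 — every target.
Total install cost: 8 + 10 + 14 = 32.
No cover costs less than 32.

32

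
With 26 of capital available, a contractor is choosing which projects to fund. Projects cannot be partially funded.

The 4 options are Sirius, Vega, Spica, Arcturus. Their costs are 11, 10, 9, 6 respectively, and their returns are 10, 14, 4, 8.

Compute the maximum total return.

Vega + Arcturus: cost 10 + 6 = 16 ≤ 26, return 14 + 8 = 22.
Vega + Spica + Arcturus: cost 10 + 9 + 6 = 25 ≤ 26, return 14 + 4 + 8 = 26.
Sirius + Vega: cost 11 + 10 = 21 ≤ 26, return 10 + 14 = 24.
Best is Vega, Spica, and Arcturus with total return 26.

26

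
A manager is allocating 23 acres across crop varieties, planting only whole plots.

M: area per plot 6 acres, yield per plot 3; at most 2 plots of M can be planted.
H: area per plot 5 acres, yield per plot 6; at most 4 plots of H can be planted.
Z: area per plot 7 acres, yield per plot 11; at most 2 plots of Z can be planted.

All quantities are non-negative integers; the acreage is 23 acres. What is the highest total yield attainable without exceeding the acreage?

Z has the best ratio (11/7); taking only Z gives at most 2×11 = 22 (stopped by the supply cap of 2).
Mixing does better — 3×H and 1×Z: area 22 ≤ 23, yield 3·6 + 1·11 = 29.

29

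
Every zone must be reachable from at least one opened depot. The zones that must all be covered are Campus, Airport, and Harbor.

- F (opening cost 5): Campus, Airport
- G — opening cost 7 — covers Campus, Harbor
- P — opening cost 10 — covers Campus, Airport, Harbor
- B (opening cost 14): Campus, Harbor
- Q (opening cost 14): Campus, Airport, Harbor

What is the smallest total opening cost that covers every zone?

10

The greedy cost-per-new-zone heuristic would pick F and G for 12, but a cheaper cover exists.
P alone covers Campus, Airport, Harbor — every zone.
Total opening cost: 10.
No cover costs less than 10.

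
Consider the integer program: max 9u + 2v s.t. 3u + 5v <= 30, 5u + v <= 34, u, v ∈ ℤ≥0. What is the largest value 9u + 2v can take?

58

Relaxing integrality, the LP optimum is 61.64 at (u,v) = (6.36, 2.18), which is not an integer point.
(u,v)=(6,2): 3·6+5·2=28≤30, 5·6+1·2=32≤34, objective 58.
(u,v)=(6,1): 3·6+5·1=23≤30, 5·6+1·1=31≤34, objective 56.
Maximum is 58 at (u,v)=(6,2).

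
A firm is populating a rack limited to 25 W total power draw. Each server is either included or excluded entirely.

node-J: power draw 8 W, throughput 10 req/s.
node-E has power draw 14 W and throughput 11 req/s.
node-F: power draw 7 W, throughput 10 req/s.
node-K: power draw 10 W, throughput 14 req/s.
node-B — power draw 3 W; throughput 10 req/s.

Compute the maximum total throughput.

This is an integer program with binary decision variables.
Allowing fractional choices, the relaxed optimum would be about 40.2, but servers are indivisible.
node-J + node-F + node-K: power draw 8 + 7 + 10 = 25 ≤ 25, throughput 10 + 10 + 14 = 34.
node-F + node-K + node-B: power draw 7 + 10 + 3 = 20 ≤ 25, throughput 10 + 14 + 10 = 34.
node-J + node-K + node-B: power draw 8 + 10 + 3 = 21 ≤ 25, throughput 10 + 14 + 10 = 34.
The maximum throughput is 34; one optimal choice is node-F, node-K, and node-B.

34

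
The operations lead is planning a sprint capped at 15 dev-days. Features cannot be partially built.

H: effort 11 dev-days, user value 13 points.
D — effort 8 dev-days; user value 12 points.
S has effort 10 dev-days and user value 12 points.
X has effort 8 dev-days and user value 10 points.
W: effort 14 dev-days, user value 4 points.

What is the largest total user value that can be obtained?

This is a 0-1 knapsack instance.
Allowing fractional choices, the relaxed optimum would be about 20.8, but features are indivisible.
D: effort 8 ≤ 15, user value 12.
H: effort 11 ≤ 15, user value 13.
S: effort 10 ≤ 15, user value 12.
Best is H with total user value 13.

13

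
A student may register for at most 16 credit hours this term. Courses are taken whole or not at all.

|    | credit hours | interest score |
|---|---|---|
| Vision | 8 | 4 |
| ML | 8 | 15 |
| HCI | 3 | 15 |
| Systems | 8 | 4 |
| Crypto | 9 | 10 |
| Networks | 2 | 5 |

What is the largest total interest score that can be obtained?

ML + HCI + Networks: credit hours 8 + 3 + 2 = 13 ≤ 16, interest score 15 + 15 + 5 = 35.
ML + HCI: credit hours 8 + 3 = 11 ≤ 16, interest score 15 + 15 = 30.
Best is ML, HCI, and Networks with total interest score 35.

35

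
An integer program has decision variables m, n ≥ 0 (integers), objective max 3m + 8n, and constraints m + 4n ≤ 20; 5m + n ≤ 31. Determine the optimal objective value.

44

The continuous relaxation peaks at (5.47, 3.63) with value 45.47; rounding to a feasible lattice point costs some objective.
(m,n)=(4,4) is feasible, giving 44.
(m,n)=(3,4) is feasible, giving 41.
(m,n)=(5,3) is feasible, giving 39.
(m,n)=(4,3) is feasible, giving 36.
No feasible integer point exceeds 44.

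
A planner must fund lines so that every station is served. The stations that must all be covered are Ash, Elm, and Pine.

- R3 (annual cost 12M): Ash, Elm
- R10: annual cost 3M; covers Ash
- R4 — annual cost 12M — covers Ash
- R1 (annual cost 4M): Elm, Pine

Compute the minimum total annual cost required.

7

Choose R10 and R1: together they cover Ash, Elm, Pine — every station.
Total annual cost: 3 + 4 = 7.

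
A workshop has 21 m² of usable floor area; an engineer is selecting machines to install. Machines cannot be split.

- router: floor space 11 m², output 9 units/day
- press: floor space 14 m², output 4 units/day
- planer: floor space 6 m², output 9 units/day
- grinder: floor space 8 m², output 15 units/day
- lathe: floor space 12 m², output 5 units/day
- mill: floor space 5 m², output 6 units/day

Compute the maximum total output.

30

router + grinder: floor space 11 + 8 = 19 ≤ 21, output 9 + 15 = 24.
planer + grinder: floor space 6 + 8 = 14 ≤ 21, output 9 + 15 = 24.
planer + grinder + mill: floor space 6 + 8 + 5 = 19 ≤ 21, output 9 + 15 + 6 = 30.
Best is planer, grinder, and mill with total output 30.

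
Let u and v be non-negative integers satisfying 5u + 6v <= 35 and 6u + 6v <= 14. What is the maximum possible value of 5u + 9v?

18

Relaxing integrality, the LP optimum is 21.00 at (u,v) = (0, 2.33), which is not an integer point.
(u,v)=(0,2): 5·0+6·2=12≤35, 6·0+6·2=12≤14, objective 18.
(u,v)=(1,1): 5·1+6·1=11≤35, 6·1+6·1=12≤14, objective 14.
(u,v)=(0,1): 5·0+6·1=6≤35, 6·0+6·1=6≤14, objective 9.
Maximum is 18 at (u,v)=(0,2).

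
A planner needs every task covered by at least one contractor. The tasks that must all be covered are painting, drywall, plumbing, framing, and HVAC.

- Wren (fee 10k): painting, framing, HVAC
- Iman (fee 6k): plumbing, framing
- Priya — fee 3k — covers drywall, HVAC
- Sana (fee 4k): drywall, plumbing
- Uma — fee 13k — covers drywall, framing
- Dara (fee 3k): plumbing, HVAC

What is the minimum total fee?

The greedy cost-per-new-task heuristic would pick Priya, Iman, and Wren for 19, but a cheaper cover exists.
Choose Wren and Sana: together they cover painting, drywall, plumbing, framing, HVAC — every task.
Total fee: 10 + 4 = 14.
No cover costs less than 14.

14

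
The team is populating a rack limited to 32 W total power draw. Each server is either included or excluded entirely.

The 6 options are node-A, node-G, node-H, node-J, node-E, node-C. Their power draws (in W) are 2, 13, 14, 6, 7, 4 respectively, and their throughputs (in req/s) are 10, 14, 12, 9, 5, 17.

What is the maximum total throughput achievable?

55

Allowing fractional choices, the relaxed optimum would be about 56.0, but servers are indivisible.
node-A + node-G + node-J + node-C: power draw 2 + 13 + 6 + 4 = 25 ≤ 32, throughput 10 + 14 + 9 + 17 = 50.
node-A + node-H + node-J + node-C: power draw 2 + 14 + 6 + 4 = 26 ≤ 32, throughput 10 + 12 + 9 + 17 = 48.
node-A + node-G + node-J + node-E + node-C: power draw 2 + 13 + 6 + 7 + 4 = 32 ≤ 32, throughput 10 + 14 + 9 + 5 + 17 = 55.
Best is node-A, node-G, node-J, node-E, and node-C with total throughput 55.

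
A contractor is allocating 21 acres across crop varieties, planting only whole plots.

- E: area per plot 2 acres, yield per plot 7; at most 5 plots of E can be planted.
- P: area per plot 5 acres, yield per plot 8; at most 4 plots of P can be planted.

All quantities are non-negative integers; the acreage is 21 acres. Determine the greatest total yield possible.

51

Take 5×E and 2×P: area 20 ≤ 21, yield 5·7 + 2·8 = 51.
E has the best ratio (7/2) and is taken to its limit of 5; remaining capacity is filled optimally with the others.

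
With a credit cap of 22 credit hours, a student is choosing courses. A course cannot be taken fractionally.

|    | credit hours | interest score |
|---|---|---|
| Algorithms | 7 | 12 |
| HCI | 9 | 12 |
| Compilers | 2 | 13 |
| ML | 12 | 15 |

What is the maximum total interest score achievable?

40

Allowing fractional choices, the relaxed optimum would be about 42.0, but courses are indivisible.
Algorithms + Compilers + ML: credit hours 7 + 2 + 12 = 21 ≤ 22, interest score 12 + 13 + 15 = 40.
Compilers + ML: credit hours 2 + 12 = 14 ≤ 22, interest score 13 + 15 = 28.
Algorithms + HCI + Compilers: credit hours 7 + 9 + 2 = 18 ≤ 22, interest score 12 + 12 + 13 = 37.
Best is Algorithms, Compilers, and ML with total interest score 40.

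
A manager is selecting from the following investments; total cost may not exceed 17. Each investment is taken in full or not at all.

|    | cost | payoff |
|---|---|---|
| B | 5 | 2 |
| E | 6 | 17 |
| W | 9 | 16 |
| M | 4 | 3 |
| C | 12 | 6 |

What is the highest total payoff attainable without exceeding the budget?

33

Treat it as a binary knapsack problem.
Allowing fractional choices, the relaxed optimum would be about 34.5, but investments are indivisible.
B + E + M: cost 5 + 6 + 4 = 15 ≤ 17, payoff 2 + 17 + 3 = 22.
E + W: cost 6 + 9 = 15 ≤ 17, payoff 17 + 16 = 33.
Best is E and W with total payoff 33.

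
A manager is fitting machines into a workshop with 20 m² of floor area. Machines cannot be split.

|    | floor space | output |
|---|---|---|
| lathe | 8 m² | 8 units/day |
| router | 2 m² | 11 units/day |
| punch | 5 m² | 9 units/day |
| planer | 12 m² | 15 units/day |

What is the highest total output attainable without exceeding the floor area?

router + planer: floor space 2 + 12 = 14 ≤ 20, output 11 + 15 = 26.
router + punch + planer: floor space 2 + 5 + 12 = 19 ≤ 20, output 11 + 9 + 15 = 35.
lathe + router + punch: floor space 8 + 2 + 5 = 15 ≤ 20, output 8 + 11 + 9 = 28.
Best is router, punch, and planer with total output 35.

35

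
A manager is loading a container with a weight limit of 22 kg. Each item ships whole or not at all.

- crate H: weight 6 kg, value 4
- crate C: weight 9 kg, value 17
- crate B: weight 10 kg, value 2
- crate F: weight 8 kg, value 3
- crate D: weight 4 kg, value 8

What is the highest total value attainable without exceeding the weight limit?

29

Allowing fractional choices, the relaxed optimum would be about 30.1, but items are indivisible.
crate H + crate C + crate D: weight 6 + 9 + 4 = 19 ≤ 22, value 4 + 17 + 8 = 29.
crate C + crate D: weight 9 + 4 = 13 ≤ 22, value 17 + 8 = 25.
crate C + crate F + crate D: weight 9 + 8 + 4 = 21 ≤ 22, value 17 + 3 + 8 = 28.
Best is crate H, crate C, and crate D with total value 29.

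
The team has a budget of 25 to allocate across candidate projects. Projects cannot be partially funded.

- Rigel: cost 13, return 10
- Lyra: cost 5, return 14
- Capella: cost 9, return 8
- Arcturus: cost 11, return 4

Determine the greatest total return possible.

Allowing fractional choices, the relaxed optimum would be about 30.5, but projects are indivisible.
Lyra + Capella: cost 5 + 9 = 14 ≤ 25, return 14 + 8 = 22.
Rigel + Lyra: cost 13 + 5 = 18 ≤ 25, return 10 + 14 = 24.
Lyra + Capella + Arcturus: cost 5 + 9 + 11 = 25 ≤ 25, return 14 + 8 + 4 = 26.
Best is Lyra, Capella, and Arcturus with total return 26.

26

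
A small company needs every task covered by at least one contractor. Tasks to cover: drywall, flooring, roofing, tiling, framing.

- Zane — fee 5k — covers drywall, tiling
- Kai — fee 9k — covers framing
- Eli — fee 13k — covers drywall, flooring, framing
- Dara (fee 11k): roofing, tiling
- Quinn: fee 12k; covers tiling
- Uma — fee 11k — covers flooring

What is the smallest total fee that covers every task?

24

The greedy cost-per-new-task heuristic would pick Zane, Eli, and Dara for 29, but a cheaper cover exists.
Choose Eli and Dara: together they cover drywall, flooring, roofing, tiling, framing — every task.
Total fee: 13 + 11 = 24.
No cover costs less than 24.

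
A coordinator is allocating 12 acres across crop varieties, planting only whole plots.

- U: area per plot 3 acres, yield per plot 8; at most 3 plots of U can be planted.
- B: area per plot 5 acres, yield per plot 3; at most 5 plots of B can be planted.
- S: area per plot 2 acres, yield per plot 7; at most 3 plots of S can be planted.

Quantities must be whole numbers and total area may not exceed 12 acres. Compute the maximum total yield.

This is a bounded integer knapsack.
3×U and 1×S: area 11 ≤ 12, yield 3·8 + 1·7 = 31.
2×U and 3×S: area 12 ≤ 12, yield 2·8 + 3·7 = 37.
Best is 37.

37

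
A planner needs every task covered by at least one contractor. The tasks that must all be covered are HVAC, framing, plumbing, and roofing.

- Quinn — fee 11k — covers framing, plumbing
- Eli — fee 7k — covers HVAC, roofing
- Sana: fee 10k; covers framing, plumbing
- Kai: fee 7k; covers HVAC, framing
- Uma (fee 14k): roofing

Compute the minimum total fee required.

17

This is a weighted set-cover instance.
Choose Eli and Sana: together they cover HVAC, framing, plumbing, roofing — every task.
Total fee: 7 + 10 = 17.
No cover costs less than 17.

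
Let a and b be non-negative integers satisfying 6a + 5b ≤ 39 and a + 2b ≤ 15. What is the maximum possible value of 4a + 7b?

49

(a,b)=(0,7) is feasible, giving 49.
(a,b)=(1,6) is feasible, giving 46.
(a,b)=(0,6) is feasible, giving 42.
Maximum is 49 at (a,b)=(0,7).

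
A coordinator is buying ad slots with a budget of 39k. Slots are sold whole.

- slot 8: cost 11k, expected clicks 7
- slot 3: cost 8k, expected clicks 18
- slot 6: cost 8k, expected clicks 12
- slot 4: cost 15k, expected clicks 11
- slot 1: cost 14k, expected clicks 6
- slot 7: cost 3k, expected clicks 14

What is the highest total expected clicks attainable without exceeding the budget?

Allowing fractional choices, the relaxed optimum would be about 58.2, but ad slots are indivisible.
slot 8 + slot 3 + slot 6 + slot 7: cost 11 + 8 + 8 + 3 = 30 ≤ 39, expected clicks 7 + 18 + 12 + 14 = 51.
slot 3 + slot 6 + slot 1 + slot 7: cost 8 + 8 + 14 + 3 = 33 ≤ 39, expected clicks 18 + 12 + 6 + 14 = 50.
slot 3 + slot 6 + slot 4 + slot 7: cost 8 + 8 + 15 + 3 = 34 ≤ 39, expected clicks 18 + 12 + 11 + 14 = 55.
Best is slot 3, slot 6, slot 4, and slot 7 with total expected clicks 55.

55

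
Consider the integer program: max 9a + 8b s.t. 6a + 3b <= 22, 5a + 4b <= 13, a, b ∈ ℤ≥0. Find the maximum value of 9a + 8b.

25

(a,b)=(1,2) is feasible, giving 25.
(a,b)=(0,3) is feasible, giving 24.
(a,b)=(1,1) is feasible, giving 17.
Maximum is 25 at (a,b)=(1,2).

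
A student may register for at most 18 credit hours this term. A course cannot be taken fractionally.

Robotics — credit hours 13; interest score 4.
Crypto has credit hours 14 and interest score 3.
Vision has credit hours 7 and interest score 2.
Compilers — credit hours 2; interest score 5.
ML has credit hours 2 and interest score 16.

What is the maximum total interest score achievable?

Allowing fractional choices, the relaxed optimum would be about 25.3, but courses are indivisible.
Crypto + Compilers + ML: credit hours 14 + 2 + 2 = 18 ≤ 18, interest score 3 + 5 + 16 = 24.
Vision + Compilers + ML: credit hours 7 + 2 + 2 = 11 ≤ 18, interest score 2 + 5 + 16 = 23.
Robotics + Compilers + ML: credit hours 13 + 2 + 2 = 17 ≤ 18, interest score 4 + 5 + 16 = 25.
Best is Robotics, Compilers, and ML with total interest score 25.

25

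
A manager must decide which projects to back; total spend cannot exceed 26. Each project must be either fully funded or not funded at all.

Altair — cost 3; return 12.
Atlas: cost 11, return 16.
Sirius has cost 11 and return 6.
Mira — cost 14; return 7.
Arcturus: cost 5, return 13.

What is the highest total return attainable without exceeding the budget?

Take Altair, Atlas, and Arcturus: cost 3 + 11 + 5 = 19 ≤ 26, return 12 + 16 + 13 = 41.
No other feasible combination does better.

41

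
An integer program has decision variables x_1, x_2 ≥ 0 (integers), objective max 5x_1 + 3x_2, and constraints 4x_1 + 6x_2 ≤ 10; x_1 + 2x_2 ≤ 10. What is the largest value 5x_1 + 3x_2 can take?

10

Relaxing integrality, the LP optimum is 12.50 at (x_1,x_2) = (2.5, 0), which is not an integer point.
(x_1,x_2)=(2,0): 4·2+6·0=8≤10, 1·2+2·0=2≤10, objective 10.
(x_1,x_2)=(1,1): 4·1+6·1=10≤10, 1·1+2·1=3≤10, objective 8.
(x_1,x_2)=(1,0): 4·1+6·0=4≤10, 1·1+2·0=1≤10, objective 5.
The best lattice point is (2,0), giving 10.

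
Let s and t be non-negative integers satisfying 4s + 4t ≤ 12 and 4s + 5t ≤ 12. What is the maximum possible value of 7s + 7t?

21

(s,t)=(3,0): 4·3+4·0=12≤12, 4·3+5·0=12≤12, objective 21.
(s,t)=(2,0): 4·2+4·0=8≤12, 4·2+5·0=8≤12, objective 14.
No feasible integer point exceeds 21.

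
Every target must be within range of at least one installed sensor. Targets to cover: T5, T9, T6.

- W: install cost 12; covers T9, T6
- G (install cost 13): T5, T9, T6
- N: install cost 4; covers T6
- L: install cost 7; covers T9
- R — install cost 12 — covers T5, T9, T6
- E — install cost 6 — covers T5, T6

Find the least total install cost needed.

This is an integer covering problem.
The greedy cost-per-new-target heuristic would pick E and L for 13, but a cheaper cover exists.
R alone covers T5, T9, T6 — every target.
Total install cost: 12.
No cover costs less than 12.

12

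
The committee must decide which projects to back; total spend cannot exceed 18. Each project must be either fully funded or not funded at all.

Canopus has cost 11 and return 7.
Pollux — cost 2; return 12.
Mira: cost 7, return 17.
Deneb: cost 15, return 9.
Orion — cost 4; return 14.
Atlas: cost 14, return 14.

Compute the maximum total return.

Allowing fractional choices, the relaxed optimum would be about 48.0, but projects are indivisible.
Pollux + Mira + Orion: cost 2 + 7 + 4 = 13 ≤ 18, return 12 + 17 + 14 = 43.
Canopus + Pollux + Orion: cost 11 + 2 + 4 = 17 ≤ 18, return 7 + 12 + 14 = 33.
Mira + Orion: cost 7 + 4 = 11 ≤ 18, return 17 + 14 = 31.
Best is Pollux, Mira, and Orion with total return 43.

43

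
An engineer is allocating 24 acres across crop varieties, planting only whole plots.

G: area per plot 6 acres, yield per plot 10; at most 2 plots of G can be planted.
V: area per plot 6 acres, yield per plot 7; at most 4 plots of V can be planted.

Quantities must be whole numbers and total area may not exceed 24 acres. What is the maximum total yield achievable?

G has the best ratio (10/6); taking only G gives at most 2×10 = 20 (stopped by the supply cap of 2).
Mixing does better — 2×G and 2×V: area 24 ≤ 24, yield 2·10 + 2·7 = 34.

34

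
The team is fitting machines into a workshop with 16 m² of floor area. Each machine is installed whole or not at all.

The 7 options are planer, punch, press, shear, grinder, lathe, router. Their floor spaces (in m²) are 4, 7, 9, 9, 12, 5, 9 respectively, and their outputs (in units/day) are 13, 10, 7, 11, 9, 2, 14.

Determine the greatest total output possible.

27

Take planer and router: floor space 4 + 9 = 13 ≤ 16, output 13 + 14 = 27.
No other feasible combination does better.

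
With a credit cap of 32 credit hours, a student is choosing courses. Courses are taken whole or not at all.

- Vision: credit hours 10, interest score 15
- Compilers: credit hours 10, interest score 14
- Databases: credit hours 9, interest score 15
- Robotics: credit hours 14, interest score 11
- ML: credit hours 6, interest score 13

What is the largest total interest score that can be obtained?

Allowing fractional choices, the relaxed optimum would be about 52.8, but courses are indivisible.
Compilers + Databases + ML: credit hours 10 + 9 + 6 = 25 ≤ 32, interest score 14 + 15 + 13 = 42.
Vision + Compilers + Databases: credit hours 10 + 10 + 9 = 29 ≤ 32, interest score 15 + 14 + 15 = 44.
Vision + Databases + ML: credit hours 10 + 9 + 6 = 25 ≤ 32, interest score 15 + 15 + 13 = 43.
Best is Vision, Compilers, and Databases with total interest score 44.

44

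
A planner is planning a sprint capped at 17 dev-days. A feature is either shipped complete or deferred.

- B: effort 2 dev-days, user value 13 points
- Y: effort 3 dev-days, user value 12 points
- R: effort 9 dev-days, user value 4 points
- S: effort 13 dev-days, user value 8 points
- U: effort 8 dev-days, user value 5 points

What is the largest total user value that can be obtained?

Treat it as a binary knapsack problem.
B + Y + R: effort 2 + 3 + 9 = 14 ≤ 17, user value 13 + 12 + 4 = 29.
B + Y + U: effort 2 + 3 + 8 = 13 ≤ 17, user value 13 + 12 + 5 = 30.
Best is B, Y, and U with total user value 30.

30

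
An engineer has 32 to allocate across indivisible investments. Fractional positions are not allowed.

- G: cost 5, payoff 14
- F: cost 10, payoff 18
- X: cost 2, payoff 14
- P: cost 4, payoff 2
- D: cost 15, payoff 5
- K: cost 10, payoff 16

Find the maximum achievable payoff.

64

Allowing fractional choices, the relaxed optimum would be about 64.3, but investments are indivisible.
G + F + X + D: cost 5 + 10 + 2 + 15 = 32 ≤ 32, payoff 14 + 18 + 14 + 5 = 51.
G + F + X + P + K: cost 5 + 10 + 2 + 4 + 10 = 31 ≤ 32, payoff 14 + 18 + 14 + 2 + 16 = 64.
G + F + X + K: cost 5 + 10 + 2 + 10 = 27 ≤ 32, payoff 14 + 18 + 14 + 16 = 62.
Best is G, F, X, P, and K with total payoff 64.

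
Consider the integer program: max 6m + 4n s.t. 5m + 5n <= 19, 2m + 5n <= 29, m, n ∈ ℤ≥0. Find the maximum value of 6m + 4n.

18

(m,n)=(3,0) is feasible, giving 18.
(m,n)=(2,1) is feasible, giving 16.
Maximum is 18 at (m,n)=(3,0).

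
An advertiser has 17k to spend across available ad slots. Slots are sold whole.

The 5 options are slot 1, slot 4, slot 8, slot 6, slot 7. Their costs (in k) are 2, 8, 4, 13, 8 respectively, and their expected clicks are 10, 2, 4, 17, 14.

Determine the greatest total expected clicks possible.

Allowing fractional choices, the relaxed optimum would be about 33.2, but ad slots are indivisible.
slot 1 + slot 8 + slot 7: cost 2 + 4 + 8 = 14 ≤ 17, expected clicks 10 + 4 + 14 = 28.
slot 1 + slot 6: cost 2 + 13 = 15 ≤ 17, expected clicks 10 + 17 = 27.
Best is slot 1, slot 8, and slot 7 with total expected clicks 28.

28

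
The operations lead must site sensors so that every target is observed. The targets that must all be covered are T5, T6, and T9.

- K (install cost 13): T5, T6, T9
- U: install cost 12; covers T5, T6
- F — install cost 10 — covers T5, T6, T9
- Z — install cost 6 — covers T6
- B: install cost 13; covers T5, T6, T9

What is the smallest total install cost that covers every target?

This is an integer covering problem.
F alone covers T5, T6, T9 — every target.
Total install cost: 10.

10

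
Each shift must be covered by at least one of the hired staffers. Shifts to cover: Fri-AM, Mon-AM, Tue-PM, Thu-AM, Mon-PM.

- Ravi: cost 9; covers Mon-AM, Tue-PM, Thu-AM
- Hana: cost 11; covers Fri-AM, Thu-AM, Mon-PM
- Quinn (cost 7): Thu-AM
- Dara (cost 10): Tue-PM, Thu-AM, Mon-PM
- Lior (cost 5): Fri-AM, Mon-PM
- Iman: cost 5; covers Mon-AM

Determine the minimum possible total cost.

14

Choose Ravi and Lior: together they cover Fri-AM, Mon-AM, Tue-PM, Thu-AM, Mon-PM — every shift.
Total cost: 9 + 5 = 14.
No cover costs less than 14.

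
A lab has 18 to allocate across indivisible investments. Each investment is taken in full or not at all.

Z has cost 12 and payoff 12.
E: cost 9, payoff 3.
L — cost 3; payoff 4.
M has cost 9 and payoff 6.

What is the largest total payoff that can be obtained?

Treat it as a binary knapsack problem.
Allowing fractional choices, the relaxed optimum would be about 18.0, but investments are indivisible.
Z: cost 12 ≤ 18, payoff 12.
L + M: cost 3 + 9 = 12 ≤ 18, payoff 4 + 6 = 10.
Z + L: cost 12 + 3 = 15 ≤ 18, payoff 12 + 4 = 16.
Best is Z and L with total payoff 16.

16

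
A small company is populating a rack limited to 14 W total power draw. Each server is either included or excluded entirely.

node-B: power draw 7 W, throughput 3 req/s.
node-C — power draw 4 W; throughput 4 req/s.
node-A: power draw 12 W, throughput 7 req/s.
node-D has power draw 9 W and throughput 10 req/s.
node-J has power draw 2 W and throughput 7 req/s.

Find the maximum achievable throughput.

17

Allowing fractional choices, the relaxed optimum would be about 20.0, but servers are indivisible.
node-D + node-J: power draw 9 + 2 = 11 ≤ 14, throughput 10 + 7 = 17.
node-B + node-C + node-J: power draw 7 + 4 + 2 = 13 ≤ 14, throughput 3 + 4 + 7 = 14.
node-C + node-D: power draw 4 + 9 = 13 ≤ 14, throughput 4 + 10 = 14.
Best is node-D and node-J with total throughput 17.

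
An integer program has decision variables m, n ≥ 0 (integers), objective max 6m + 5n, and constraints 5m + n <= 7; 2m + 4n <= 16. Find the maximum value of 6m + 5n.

20

Relaxing integrality, the LP optimum is 22.33 at (m,n) = (0.667, 3.67), which is not an integer point.
(m,n)=(0,4): 5·0+1·4=4≤7, 2·0+4·4=16≤16, objective 20.
(m,n)=(1,2): 5·1+1·2=7≤7, 2·1+4·2=10≤16, objective 16.
(m,n)=(0,3): 5·0+1·3=3≤7, 2·0+4·3=12≤16, objective 15.
(m,n)=(0,2): 5·0+1·2=2≤7, 2·0+4·2=8≤16, objective 10.
Maximum is 20 at (m,n)=(0,4).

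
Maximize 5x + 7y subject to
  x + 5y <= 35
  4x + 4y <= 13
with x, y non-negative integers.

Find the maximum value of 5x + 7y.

21

(x,y)=(0,3): 1·0+5·3=15≤35, 4·0+4·3=12≤13, objective 21.
(x,y)=(1,2): 1·1+5·2=11≤35, 4·1+4·2=12≤13, objective 19.
(x,y)=(0,2): 1·0+5·2=10≤35, 4·0+4·2=8≤13, objective 14.
No feasible integer point exceeds 21.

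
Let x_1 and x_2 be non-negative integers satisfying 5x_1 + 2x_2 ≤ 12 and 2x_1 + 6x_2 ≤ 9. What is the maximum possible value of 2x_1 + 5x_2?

7

(x_1,x_2)=(1,1): 5·1+2·1=7≤12, 2·1+6·1=8≤9, objective 7.
(x_1,x_2)=(0,1): 5·0+2·1=2≤12, 2·0+6·1=6≤9, objective 5.
The best lattice point is (1,1), giving 7.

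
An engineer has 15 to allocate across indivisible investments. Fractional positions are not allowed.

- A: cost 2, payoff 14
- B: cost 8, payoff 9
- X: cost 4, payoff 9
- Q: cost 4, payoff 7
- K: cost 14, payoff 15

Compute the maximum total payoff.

This is a 0-1 knapsack instance.
Take A, B, and X: cost 2 + 8 + 4 = 14 ≤ 15, payoff 14 + 9 + 9 = 32.
No other feasible combination does better.

32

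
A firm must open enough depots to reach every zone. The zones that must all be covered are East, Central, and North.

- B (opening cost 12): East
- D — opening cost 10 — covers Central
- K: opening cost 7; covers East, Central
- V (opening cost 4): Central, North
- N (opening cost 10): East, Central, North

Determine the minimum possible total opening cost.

N alone covers East, Central, North — every zone.
Total opening cost: 10.

10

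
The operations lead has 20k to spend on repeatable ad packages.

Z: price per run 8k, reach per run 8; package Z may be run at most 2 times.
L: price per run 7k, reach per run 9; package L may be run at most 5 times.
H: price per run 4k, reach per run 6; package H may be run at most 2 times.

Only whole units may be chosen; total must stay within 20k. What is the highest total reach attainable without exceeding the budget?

24

H has the best ratio (6/4); taking only H gives at most 2×6 = 12 (stopped by the supply cap of 2).
Mixing does better — 2×L and 1×H: price 18 ≤ 20, reach 2·9 + 1·6 = 24.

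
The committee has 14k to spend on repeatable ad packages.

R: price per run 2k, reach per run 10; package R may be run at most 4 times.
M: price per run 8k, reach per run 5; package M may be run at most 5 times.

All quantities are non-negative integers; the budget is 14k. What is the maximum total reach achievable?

R has the best ratio (10/2); taking only R gives at most 4×10 = 40 (stopped by the supply cap of 4).
Optimal: 4×R: price 8 ≤ 14, reach 4·10 = 40.

40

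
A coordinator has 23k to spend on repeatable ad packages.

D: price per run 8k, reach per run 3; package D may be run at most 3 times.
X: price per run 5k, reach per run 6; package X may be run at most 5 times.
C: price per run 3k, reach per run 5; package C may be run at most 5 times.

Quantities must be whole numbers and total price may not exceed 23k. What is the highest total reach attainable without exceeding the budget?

This is a bounded integer knapsack.
C has the best ratio (5/3); taking only C gives at most 5×5 = 25 (stopped by the supply cap of 5).
Mixing does better — 2×X and 4×C: price 22 ≤ 23, reach 2·6 + 4·5 = 32.

32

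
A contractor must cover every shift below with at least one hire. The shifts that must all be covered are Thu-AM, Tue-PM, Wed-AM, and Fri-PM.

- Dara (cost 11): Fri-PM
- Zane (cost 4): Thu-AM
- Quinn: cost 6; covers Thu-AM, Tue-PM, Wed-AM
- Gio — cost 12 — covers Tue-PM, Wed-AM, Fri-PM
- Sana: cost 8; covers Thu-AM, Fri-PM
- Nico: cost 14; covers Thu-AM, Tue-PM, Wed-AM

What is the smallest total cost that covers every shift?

14

Choose Quinn and Sana: together they cover Thu-AM, Tue-PM, Wed-AM, Fri-PM — every shift.
Total cost: 6 + 8 = 14.
No cover costs less than 14.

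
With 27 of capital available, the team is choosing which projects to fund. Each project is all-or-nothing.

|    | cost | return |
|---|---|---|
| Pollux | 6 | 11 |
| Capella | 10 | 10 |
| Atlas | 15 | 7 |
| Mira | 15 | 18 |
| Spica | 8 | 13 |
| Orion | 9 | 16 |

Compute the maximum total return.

Pollux + Spica + Orion: cost 6 + 8 + 9 = 23 ≤ 27, return 11 + 13 + 16 = 40.
Capella + Spica + Orion: cost 10 + 8 + 9 = 27 ≤ 27, return 10 + 13 + 16 = 39.
Pollux + Capella + Orion: cost 6 + 10 + 9 = 25 ≤ 27, return 11 + 10 + 16 = 37.
Best is Pollux, Spica, and Orion with total return 40.

40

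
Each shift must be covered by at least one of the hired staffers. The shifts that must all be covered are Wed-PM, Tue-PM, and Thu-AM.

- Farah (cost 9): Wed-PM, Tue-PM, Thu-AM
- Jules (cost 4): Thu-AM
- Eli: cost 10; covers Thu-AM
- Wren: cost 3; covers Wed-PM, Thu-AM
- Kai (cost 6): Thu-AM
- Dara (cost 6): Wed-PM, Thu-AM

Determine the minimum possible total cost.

9

Farah alone covers Wed-PM, Tue-PM, Thu-AM — every shift.
Total cost: 9.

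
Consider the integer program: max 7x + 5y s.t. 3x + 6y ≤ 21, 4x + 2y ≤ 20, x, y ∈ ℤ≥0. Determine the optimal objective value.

The continuous relaxation peaks at (4.33, 1.33) with value 37.00; rounding to a feasible lattice point costs some objective.
(x,y)=(5,0): 3·5+6·0=15≤21, 4·5+2·0=20≤20, objective 35.
(x,y)=(4,1): 3·4+6·1=18≤21, 4·4+2·1=18≤20, objective 33.
(x,y)=(3,2): 3·3+6·2=21≤21, 4·3+2·2=16≤20, objective 31.
Maximum is 35 at (x,y)=(5,0).

35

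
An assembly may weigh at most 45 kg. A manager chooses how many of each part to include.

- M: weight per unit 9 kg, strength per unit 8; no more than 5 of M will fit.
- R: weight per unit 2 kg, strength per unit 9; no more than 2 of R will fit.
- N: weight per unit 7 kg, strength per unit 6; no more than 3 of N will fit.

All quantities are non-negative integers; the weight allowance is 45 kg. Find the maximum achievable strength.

54

This is a bounded integer knapsack.
Take 3×M, 2×R, and 2×N: weight 45 ≤ 45, strength 3·8 + 2·9 + 2·6 = 54.
R has the best ratio (9/2) and is taken to its limit of 2; remaining capacity is filled optimally with the others.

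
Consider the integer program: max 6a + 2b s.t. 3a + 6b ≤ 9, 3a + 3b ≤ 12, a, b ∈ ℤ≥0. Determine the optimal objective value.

18

(a,b)=(3,0): 3·3+6·0=9≤9, 3·3+3·0=9≤12, objective 18.
(a,b)=(2,0): 3·2+6·0=6≤9, 3·2+3·0=6≤12, objective 12.
Maximum is 18 at (a,b)=(3,0).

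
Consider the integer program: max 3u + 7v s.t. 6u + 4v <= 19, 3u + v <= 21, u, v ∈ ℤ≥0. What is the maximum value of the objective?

(u,v)=(0,4): 6·0+4·4=16≤19, 3·0+1·4=4≤21, objective 28.
(u,v)=(1,3): 6·1+4·3=18≤19, 3·1+1·3=6≤21, objective 24.
The best lattice point is (0,4), giving 28.

28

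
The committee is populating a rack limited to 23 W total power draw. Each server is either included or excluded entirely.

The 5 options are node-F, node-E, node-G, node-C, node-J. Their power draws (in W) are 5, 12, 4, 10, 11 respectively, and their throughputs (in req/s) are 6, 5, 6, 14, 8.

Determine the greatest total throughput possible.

Allowing fractional choices, the relaxed optimum would be about 28.9, but servers are indivisible.
node-C + node-J: power draw 10 + 11 = 21 ≤ 23, throughput 14 + 8 = 22.
node-F + node-G + node-C: power draw 5 + 4 + 10 = 19 ≤ 23, throughput 6 + 6 + 14 = 26.
Best is node-F, node-G, and node-C with total throughput 26.

26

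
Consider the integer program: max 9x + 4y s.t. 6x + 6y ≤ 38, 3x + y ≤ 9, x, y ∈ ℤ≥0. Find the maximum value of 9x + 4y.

30

The continuous relaxation peaks at (1.33, 5) with value 32.00; rounding to a feasible lattice point costs some objective.
(x,y)=(2,3): 6·2+6·3=30≤38, 3·2+1·3=9≤9, objective 30.
(x,y)=(1,5): 6·1+6·5=36≤38, 3·1+1·5=8≤9, objective 29.
Maximum is 30 at (x,y)=(2,3).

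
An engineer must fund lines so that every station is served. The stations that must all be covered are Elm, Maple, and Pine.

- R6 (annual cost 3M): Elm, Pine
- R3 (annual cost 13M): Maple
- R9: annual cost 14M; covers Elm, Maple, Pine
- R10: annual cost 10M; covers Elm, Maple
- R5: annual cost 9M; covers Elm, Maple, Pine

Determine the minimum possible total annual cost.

9

The greedy cost-per-new-station heuristic would pick R6 and R5 for 12, but a cheaper cover exists.
R5 alone covers Elm, Maple, Pine — every station.
Total annual cost: 9.
No cover costs less than 9.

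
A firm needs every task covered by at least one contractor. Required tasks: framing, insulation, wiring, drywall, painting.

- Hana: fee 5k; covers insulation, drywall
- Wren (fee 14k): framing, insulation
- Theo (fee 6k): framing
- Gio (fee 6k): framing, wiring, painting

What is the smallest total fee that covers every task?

Choose Hana and Gio: together they cover framing, insulation, wiring, drywall, painting — every task.
Total fee: 5 + 6 = 11.
No cover costs less than 11.

11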